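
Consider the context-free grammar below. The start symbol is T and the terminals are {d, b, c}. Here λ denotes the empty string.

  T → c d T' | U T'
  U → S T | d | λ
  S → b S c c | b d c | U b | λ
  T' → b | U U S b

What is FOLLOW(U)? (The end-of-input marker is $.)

{b, c, d}

FIRST(T): from T→c d T' we get {c}; from T→U T' we get {b, c, d}. So FIRST(T) = {b, c, d}.
FIRST(U): from U→S T we get {b, c, d}; from U→d we get {d}; from U→λ we get {λ}. So FIRST(U) = {λ, b, c, d}.
FIRST(S): from S→b S c c we get {b}; from S→b d c we get {b}; from S→U b we get {b, c, d}; from S→λ we get {λ}. So FIRST(S) = {λ, b, c, d}.
FIRST(T'): from T'→b we get {b}; from T'→U U S b we get {b, c, d}. So FIRST(T') = {b, c, d}.
FOLLOW(T) includes $ since T is the start symbol.
FOLLOW(U): in T→U T', U is followed by T' with FIRST {b, c, d}; in S→U b, U is followed by b with FIRST {b}; in T'→U U S b (occurrence 1), U is followed by U S b with FIRST {b, c, d}; in T'→U U S b (occurrence 2), U is followed by S b with FIRST {b, c, d}. Thus FOLLOW(U) = {b, c, d}.
FOLLOW(T): in U→S T, the suffix after T is empty, so FOLLOW(T) ⊇ FOLLOW(U) = {b, c, d}. Thus FOLLOW(T) = {$, b, c, d}.
FOLLOW(S): in U→S T, S is followed by T with FIRST {b, c, d}; in S→b S c c, S is followed by c c with FIRST {c}; in T'→U U S b, S is followed by b with FIRST {b}. Thus FOLLOW(S) = {b, c, d}.
FOLLOW(T'): in T→c d T', the suffix after T' is empty, so FOLLOW(T') ⊇ FOLLOW(T) = {$, b, c, d}; in T→U T', the suffix after T' is empty, so FOLLOW(T') ⊇ FOLLOW(T) = {$, b, c, d}. Thus FOLLOW(T') = {$, b, c, d}.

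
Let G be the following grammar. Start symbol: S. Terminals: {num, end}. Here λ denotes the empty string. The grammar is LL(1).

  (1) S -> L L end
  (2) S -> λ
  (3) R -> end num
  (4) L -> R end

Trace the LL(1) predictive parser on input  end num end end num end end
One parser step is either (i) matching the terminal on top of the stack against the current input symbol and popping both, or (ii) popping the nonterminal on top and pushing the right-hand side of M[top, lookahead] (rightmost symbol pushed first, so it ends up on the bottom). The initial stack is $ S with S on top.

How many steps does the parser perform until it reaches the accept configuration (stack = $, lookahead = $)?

12

      Stack                Input                          Action
   1  $ S                  end num end end num end end $  expand S -> L L end
   2  $ end L L            end num end end num end end $  expand L -> R end
   3  $ end L end R        end num end end num end end $  expand R -> end num
   4  $ end L end num end  end num end end num end end $  match end
   5  $ end L end num      num end end num end end $      match num
   6  $ end L end          end end num end end $          match end
   7  $ end L              end num end end $              expand L -> R end
   8  $ end end R          end num end end $              expand R -> end num
   9  $ end end num end    end num end end $              match end
  10  $ end end num        num end end $                  match num
  11  $ end end            end end $                      match end
  12  $ end                end $                          match end
Accept reached after 12 steps.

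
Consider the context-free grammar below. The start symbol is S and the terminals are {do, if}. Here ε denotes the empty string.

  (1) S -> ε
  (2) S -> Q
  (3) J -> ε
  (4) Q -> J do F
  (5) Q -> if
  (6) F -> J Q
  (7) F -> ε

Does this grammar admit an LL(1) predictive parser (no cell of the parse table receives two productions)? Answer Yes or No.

FIRST(S) = {ε, do, if}
FIRST(J) = {ε}
FIRST(Q) = {do, if}
FIRST(F) = {ε, do, if}
FOLLOW(S) = {$}
FOLLOW(J) = {do, if}
FOLLOW(Q) = {$}
FOLLOW(F) = {$}
Each cell of M receives at most one production.

Yes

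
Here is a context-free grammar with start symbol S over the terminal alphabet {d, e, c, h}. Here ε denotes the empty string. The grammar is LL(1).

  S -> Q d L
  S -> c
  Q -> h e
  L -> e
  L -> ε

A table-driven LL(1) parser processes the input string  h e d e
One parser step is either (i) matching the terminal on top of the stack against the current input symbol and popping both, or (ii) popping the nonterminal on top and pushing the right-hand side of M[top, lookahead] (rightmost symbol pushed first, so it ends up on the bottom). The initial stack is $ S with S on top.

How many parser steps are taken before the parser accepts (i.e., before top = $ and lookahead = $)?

     Stack      Input      Action
  1  $ S        h e d e $  expand S -> Q d L
  2  $ L d Q    h e d e $  expand Q -> h e
  3  $ L d e h  h e d e $  match h
  4  $ L d e    e d e $    match e
  5  $ L d      d e $      match d
  6  $ L        e $        expand L -> e
  7  $ e        e $        match e
Accept reached after 7 steps.

7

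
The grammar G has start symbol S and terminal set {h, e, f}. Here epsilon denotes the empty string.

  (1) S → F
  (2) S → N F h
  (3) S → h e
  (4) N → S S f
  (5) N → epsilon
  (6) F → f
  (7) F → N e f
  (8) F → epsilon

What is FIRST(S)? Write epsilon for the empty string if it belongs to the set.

{epsilon, e, f, h}

FIRST(S): from S→F we get {epsilon, e, f, h}; from S→N F h we get {e, f, h}; from S→h e we get {h}. So FIRST(S) = {epsilon, e, f, h}.
FIRST(N): from N→S S f we get {e, f, h}; from N→epsilon we get {epsilon}. So FIRST(N) = {epsilon, e, f, h}.
FIRST(F): from F→f we get {f}; from F→N e f we get {e, f, h}; from F→epsilon we get {epsilon}. So FIRST(F) = {epsilon, e, f, h}.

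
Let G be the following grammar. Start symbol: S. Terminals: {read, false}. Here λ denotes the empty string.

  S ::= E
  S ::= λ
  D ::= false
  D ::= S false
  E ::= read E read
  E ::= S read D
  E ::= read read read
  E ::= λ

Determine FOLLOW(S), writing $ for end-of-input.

{$, false, read}

FIRST(S): from S::=E we get {λ, read}; from S::=λ we get {λ}. So FIRST(S) = {λ, read}.
FIRST(D): from D::=false we get {false}; from D::=S false we get {false, read}. So FIRST(D) = {false, read}.
FIRST(E): from E::=read E read we get {read}; from E::=S read D we get {read}; from E::=read read read we get {read}; from E::=λ we get {λ}. So FIRST(E) = {λ, read}.
FOLLOW(S) includes $ since S is the start symbol.
FOLLOW(S): in D::=S false, S is followed by false with FIRST {false}; in E::=S read D, S is followed by read D with FIRST {read}. Thus FOLLOW(S) = {$, false, read}.
FOLLOW(E): in S::=E, the suffix after E is empty, so FOLLOW(E) ⊇ FOLLOW(S) = {$, false, read}; in E::=read E read, E is followed by read with FIRST {read}. Thus FOLLOW(E) = {$, false, read}.
FOLLOW(D): in E::=S read D, the suffix after D is empty, so FOLLOW(D) ⊇ FOLLOW(E) = {$, false, read}. Thus FOLLOW(D) = {$, false, read}.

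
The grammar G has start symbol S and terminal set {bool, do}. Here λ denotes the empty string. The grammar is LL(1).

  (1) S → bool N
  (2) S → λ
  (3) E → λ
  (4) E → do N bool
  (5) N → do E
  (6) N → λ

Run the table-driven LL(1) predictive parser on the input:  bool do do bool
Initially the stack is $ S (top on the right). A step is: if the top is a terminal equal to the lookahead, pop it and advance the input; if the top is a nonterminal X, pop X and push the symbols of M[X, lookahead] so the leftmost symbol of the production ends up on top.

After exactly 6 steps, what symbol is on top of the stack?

step 1: stack=$ S  input=bool do do bool $  — expand S → bool N
step 2: stack=$ N bool  input=bool do do bool $  — match bool
step 3: stack=$ N  input=do do bool $  — expand N → do E
step 4: stack=$ E do  input=do do bool $  — match do
step 5: stack=$ E  input=do bool $  — expand E → do N bool
step 6: stack=$ bool N do  input=do bool $  — match do
Stack after step 6: $ bool N (top = N).

N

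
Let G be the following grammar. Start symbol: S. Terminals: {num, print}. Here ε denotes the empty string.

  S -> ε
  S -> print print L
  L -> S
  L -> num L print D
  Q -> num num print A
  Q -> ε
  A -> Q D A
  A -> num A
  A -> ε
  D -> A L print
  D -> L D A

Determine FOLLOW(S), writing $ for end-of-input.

FIRST(S): from S->ε we get {ε}; from S->print print L we get {print}. So FIRST(S) = {ε, print}.
FIRST(Q): from Q->num num print A we get {num}; from Q->ε we get {ε}. So FIRST(Q) = {ε, num}.
FIRST(L): from L->S we get {ε, print}; from L->num L print D we get {num}. So FIRST(L) = {ε, num, print}.
FIRST(A): from A->Q D A we get {num, print}; from A->num A we get {num}; from A->ε we get {ε}. So FIRST(A) = {ε, num, print}.
FIRST(D): from D->A L print we get {num, print}; from D->L D A we get {num, print}. So FIRST(D) = {num, print}.
FOLLOW(S) includes $ since S is the start symbol.
FOLLOW(Q): in A->Q D A, Q is followed by D A with FIRST {num, print}. Thus FOLLOW(Q) = {num, print}.
FOLLOW(S): in L->S, the suffix after S is empty, so FOLLOW(S) ⊇ FOLLOW(L) = {$, num, print}. Thus FOLLOW(S) = {$, num, print}.
FOLLOW(L): in S->print print L, the suffix after L is empty, so FOLLOW(L) ⊇ FOLLOW(S) = {$, num, print}; in L->num L print D, L is followed by print D with FIRST {print}; in D->A L print, L is followed by print with FIRST {print}; in D->L D A, L is followed by D A with FIRST {num, print}. Thus FOLLOW(L) = {$, num, print}.
FOLLOW(A): in Q->num num print A, the suffix after A is empty, so FOLLOW(A) ⊇ FOLLOW(Q) = {num, print}; in A->Q D A, the suffix after A is empty (adds nothing new); in A->num A, the suffix after A is empty (adds nothing new); in D->A L print, A is followed by L print with FIRST {num, print}; in D->L D A, the suffix after A is empty, so FOLLOW(A) ⊇ FOLLOW(D) = {$, num, print}. Thus FOLLOW(A) = {$, num, print}.
FOLLOW(D): in L->num L print D, the suffix after D is empty, so FOLLOW(D) ⊇ FOLLOW(L) = {$, num, print}; in A->Q D A, D is followed by A with FIRST {ε, num, print}; in A->Q D A, the suffix after D is nullable, so FOLLOW(D) ⊇ FOLLOW(A) = {$, num, print}; in D->L D A, D is followed by A with FIRST {ε, num, print}; in D->L D A, the suffix after D is nullable (adds nothing new). Thus FOLLOW(D) = {$, num, print}.

{$, num, print}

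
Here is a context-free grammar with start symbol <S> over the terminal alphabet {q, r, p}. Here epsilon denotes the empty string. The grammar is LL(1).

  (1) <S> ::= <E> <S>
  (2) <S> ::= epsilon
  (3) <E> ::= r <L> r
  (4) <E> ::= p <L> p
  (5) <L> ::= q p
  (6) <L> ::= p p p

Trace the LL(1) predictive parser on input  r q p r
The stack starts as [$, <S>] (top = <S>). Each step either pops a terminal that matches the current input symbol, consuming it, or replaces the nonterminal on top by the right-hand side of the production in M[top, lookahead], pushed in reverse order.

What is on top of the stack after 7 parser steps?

     Stack          Input      Action
  1  $ <S>          r q p r $  expand <S> ::= <E> <S>
  2  $ <S> <E>      r q p r $  expand <E> ::= r <L> r
  3  $ <S> r <L> r  r q p r $  match r
  4  $ <S> r <L>    q p r $    expand <L> ::= q p
  5  $ <S> r p q    q p r $    match q
  6  $ <S> r p      p r $      match p
  7  $ <S> r        r $        match r
Stack after step 7: $ <S> (top = <S>).

<S>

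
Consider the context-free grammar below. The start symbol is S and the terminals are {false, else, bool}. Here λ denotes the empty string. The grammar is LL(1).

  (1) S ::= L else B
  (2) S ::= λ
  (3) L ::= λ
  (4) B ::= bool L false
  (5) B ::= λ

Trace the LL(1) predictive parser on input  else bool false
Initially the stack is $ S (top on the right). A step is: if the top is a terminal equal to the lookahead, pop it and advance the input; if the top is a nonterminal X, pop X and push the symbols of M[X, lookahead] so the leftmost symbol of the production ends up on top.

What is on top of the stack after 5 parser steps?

step 1: stack=$ S  input=else bool false $  — expand S ::= L else B
step 2: stack=$ B else L  input=else bool false $  — expand L ::= λ
step 3: stack=$ B else  input=else bool false $  — match else
step 4: stack=$ B  input=bool false $  — expand B ::= bool L false
step 5: stack=$ false L bool  input=bool false $  — match bool
Stack after step 5: $ false L (top = L).

L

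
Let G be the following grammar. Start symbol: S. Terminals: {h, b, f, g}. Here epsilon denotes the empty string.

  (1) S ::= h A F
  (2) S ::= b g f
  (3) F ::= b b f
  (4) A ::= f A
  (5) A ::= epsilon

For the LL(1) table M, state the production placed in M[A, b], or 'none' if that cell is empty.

FIRST(S) = {b, h}
FIRST(F) = {b}
FIRST(A) = {epsilon, f}
FOLLOW(S) includes $ since S is the start symbol.
FOLLOW(A): in S::=h A F, A is followed by F with FIRST {b}; in A::=f A, the suffix after A is empty (adds nothing new). Thus FOLLOW(A) = {b}.
For A ::= f A: FIRST(f A) = {f}, so it goes in M[A, t] for t ∈ {f}.
For A ::= epsilon: FIRST(epsilon) = {epsilon}, so it goes in M[A, t] for t ∈ {}; since epsilon ∈ FIRST, also for every t ∈ FOLLOW(A) = {b}.

A ::= epsilon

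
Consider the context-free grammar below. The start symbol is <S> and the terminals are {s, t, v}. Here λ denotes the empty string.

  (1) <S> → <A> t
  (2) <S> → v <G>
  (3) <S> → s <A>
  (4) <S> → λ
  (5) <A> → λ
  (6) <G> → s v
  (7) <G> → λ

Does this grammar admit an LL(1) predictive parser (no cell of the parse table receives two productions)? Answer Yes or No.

FIRST(<S>) = {λ, s, t, v}
FIRST(<A>) = {λ}
FIRST(<G>) = {λ, s}
FOLLOW(<S>) = {$}
FOLLOW(<A>) = {$, t}
FOLLOW(<G>) = {$}
Each cell of M receives at most one production.

Yes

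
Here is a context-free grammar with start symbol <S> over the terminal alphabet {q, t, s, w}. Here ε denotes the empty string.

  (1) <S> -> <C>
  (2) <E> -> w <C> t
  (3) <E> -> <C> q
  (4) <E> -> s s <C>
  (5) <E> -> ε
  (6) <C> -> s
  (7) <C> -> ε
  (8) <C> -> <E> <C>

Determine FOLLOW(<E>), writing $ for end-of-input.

{$, q, s, t, w}

FIRST(<S>): from <S>-><C> we get {ε, q, s, w}. So FIRST(<S>) = {ε, q, s, w}.
FIRST(<E>): from <E>->w <C> t we get {w}; from <E>-><C> q we get {q, s, w}; from <E>->s s <C> we get {s}; from <E>->ε we get {ε}. So FIRST(<E>) = {ε, q, s, w}.
FIRST(<C>): from <C>->s we get {s}; from <C>->ε we get {ε}; from <C>-><E> <C> we get {ε, q, s, w}. So FIRST(<C>) = {ε, q, s, w}.
FOLLOW(<S>) includes $ since <S> is the start symbol.
FOLLOW(<S>): <S> appears on no right-hand side. Thus FOLLOW(<S>) = {$}.
FOLLOW(<E>): in <C>-><E> <C>, <E> is followed by <C> with FIRST {ε, q, s, w}; in <C>-><E> <C>, the suffix after <E> is nullable, so FOLLOW(<E>) ⊇ FOLLOW(<C>) = {$, q, s, t, w}. Thus FOLLOW(<E>) = {$, q, s, t, w}.
FOLLOW(<C>): in <S>-><C>, the suffix after <C> is empty, so FOLLOW(<C>) ⊇ FOLLOW(<S>) = {$}; in <E>->w <C> t, <C> is followed by t with FIRST {t}; in <E>-><C> q, <C> is followed by q with FIRST {q}; in <E>->s s <C>, the suffix after <C> is empty, so FOLLOW(<C>) ⊇ FOLLOW(<E>) = {$, q, s, t, w}; in <C>-><E> <C>, the suffix after <C> is empty (adds nothing new). Thus FOLLOW(<C>) = {$, q, s, t, w}.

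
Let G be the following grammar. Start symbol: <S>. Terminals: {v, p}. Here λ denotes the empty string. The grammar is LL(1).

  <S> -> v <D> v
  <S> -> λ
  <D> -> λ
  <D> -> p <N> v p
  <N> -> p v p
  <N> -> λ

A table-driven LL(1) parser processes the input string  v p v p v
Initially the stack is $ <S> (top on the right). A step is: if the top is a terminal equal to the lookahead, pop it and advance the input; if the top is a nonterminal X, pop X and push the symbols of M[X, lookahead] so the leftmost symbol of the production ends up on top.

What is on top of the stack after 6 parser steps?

     Stack          Input        Action
  1  $ <S>          v p v p v $  expand <S> -> v <D> v
  2  $ v <D> v      v p v p v $  match v
  3  $ v <D>        p v p v $    expand <D> -> p <N> v p
  4  $ v p v <N> p  p v p v $    match p
  5  $ v p v <N>    v p v $      expand <N> -> λ
  6  $ v p v        v p v $      match v
Stack after step 6: $ v p (top = p).

p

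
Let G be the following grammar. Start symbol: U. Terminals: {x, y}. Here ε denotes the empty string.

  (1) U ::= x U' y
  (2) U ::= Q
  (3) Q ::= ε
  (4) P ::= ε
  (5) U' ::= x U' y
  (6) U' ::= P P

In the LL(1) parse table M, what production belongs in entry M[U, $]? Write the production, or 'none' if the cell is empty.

U ::= Q

FIRST(Q) = {ε}
FIRST(P) = {ε}
FIRST(U) = {ε, x}  (via Q)
FIRST(U') = {ε, x}  (via P P)
FOLLOW(U) includes $ since U is the start symbol.
FOLLOW(U): U appears on no right-hand side. Thus FOLLOW(U) = {$}.
For U ::= x U' y: FIRST(x U' y) = {x}, so it goes in M[U, t] for t ∈ {x}.
For U ::= Q: FIRST(Q) = {ε}, so it goes in M[U, t] for t ∈ {}; since ε ∈ FIRST, also for every t ∈ FOLLOW(U) = {$}.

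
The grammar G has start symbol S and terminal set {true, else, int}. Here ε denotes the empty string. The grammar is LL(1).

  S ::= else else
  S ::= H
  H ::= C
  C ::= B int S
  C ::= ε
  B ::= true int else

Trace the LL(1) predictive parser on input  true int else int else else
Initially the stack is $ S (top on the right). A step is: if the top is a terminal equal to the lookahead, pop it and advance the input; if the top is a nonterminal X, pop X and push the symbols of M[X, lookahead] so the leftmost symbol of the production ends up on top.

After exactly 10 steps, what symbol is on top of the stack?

else

step 1: stack=$ S  input=true int else int else else $  — expand S ::= H
step 2: stack=$ H  input=true int else int else else $  — expand H ::= C
step 3: stack=$ C  input=true int else int else else $  — expand C ::= B int S
step 4: stack=$ S int B  input=true int else int else else $  — expand B ::= true int else
step 5: stack=$ S int else int true  input=true int else int else else $  — match true
step 6: stack=$ S int else int  input=int else int else else $  — match int
step 7: stack=$ S int else  input=else int else else $  — match else
step 8: stack=$ S int  input=int else else $  — match int
step 9: stack=$ S  input=else else $  — expand S ::= else else
step 10: stack=$ else else  input=else else $  — match else
Stack after step 10: $ else (top = else).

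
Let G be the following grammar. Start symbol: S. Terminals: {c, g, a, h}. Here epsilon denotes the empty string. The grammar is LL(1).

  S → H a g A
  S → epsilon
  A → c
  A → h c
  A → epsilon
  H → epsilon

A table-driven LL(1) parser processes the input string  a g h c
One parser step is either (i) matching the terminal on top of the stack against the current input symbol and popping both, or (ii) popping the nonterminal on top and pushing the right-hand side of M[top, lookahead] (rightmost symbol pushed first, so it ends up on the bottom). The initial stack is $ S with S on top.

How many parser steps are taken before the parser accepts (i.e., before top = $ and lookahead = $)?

step 1: stack=$ S  input=a g h c $  — expand S → H a g A
step 2: stack=$ A g a H  input=a g h c $  — expand H → epsilon
step 3: stack=$ A g a  input=a g h c $  — match a
step 4: stack=$ A g  input=g h c $  — match g
step 5: stack=$ A  input=h c $  — expand A → h c
step 6: stack=$ c h  input=h c $  — match h
step 7: stack=$ c  input=c $  — match c
Accept reached after 7 steps.

7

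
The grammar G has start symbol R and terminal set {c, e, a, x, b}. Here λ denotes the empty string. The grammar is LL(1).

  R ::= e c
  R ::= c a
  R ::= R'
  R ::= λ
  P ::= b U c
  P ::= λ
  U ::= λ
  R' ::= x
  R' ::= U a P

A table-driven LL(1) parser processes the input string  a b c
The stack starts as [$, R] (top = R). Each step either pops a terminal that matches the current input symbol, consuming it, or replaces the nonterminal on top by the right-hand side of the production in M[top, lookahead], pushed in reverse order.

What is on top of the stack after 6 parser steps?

U

step 1: stack=$ R  input=a b c $  — expand R ::= R'
step 2: stack=$ R'  input=a b c $  — expand R' ::= U a P
step 3: stack=$ P a U  input=a b c $  — expand U ::= λ
step 4: stack=$ P a  input=a b c $  — match a
step 5: stack=$ P  input=b c $  — expand P ::= b U c
step 6: stack=$ c U b  input=b c $  — match b
Stack after step 6: $ c U (top = U).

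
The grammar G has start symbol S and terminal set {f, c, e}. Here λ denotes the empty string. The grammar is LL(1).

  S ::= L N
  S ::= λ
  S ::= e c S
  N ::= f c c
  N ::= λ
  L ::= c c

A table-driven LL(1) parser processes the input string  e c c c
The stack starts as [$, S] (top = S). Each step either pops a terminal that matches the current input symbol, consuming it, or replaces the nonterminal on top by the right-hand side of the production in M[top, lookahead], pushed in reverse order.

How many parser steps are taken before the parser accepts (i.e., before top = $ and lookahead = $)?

     Stack    Input      Action
  1  $ S      e c c c $  expand S ::= e c S
  2  $ S c e  e c c c $  match e
  3  $ S c    c c c $    match c
  4  $ S      c c $      expand S ::= L N
  5  $ N L    c c $      expand L ::= c c
  6  $ N c c  c c $      match c
  7  $ N c    c $        match c
  8  $ N      $          expand N ::= λ
Accept reached after 8 steps.

8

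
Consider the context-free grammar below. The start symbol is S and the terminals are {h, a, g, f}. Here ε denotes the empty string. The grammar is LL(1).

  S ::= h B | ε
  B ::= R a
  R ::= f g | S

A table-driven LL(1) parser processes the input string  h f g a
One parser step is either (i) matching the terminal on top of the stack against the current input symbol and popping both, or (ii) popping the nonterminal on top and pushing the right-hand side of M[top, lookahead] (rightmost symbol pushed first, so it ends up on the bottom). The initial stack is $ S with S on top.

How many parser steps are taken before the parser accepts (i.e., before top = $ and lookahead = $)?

     Stack    Input      Action
  1  $ S      h f g a $  expand S ::= h B
  2  $ B h    h f g a $  match h
  3  $ B      f g a $    expand B ::= R a
  4  $ a R    f g a $    expand R ::= f g
  5  $ a g f  f g a $    match f
  6  $ a g    g a $      match g
  7  $ a      a $        match a
Accept reached after 7 steps.

7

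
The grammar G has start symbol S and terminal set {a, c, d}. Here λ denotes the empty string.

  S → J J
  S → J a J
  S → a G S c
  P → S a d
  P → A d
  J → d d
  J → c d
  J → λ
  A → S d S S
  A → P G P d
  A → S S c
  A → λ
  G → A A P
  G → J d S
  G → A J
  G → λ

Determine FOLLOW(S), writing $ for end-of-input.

FIRST(J): from J→d d we get {d}; from J→c d we get {c}; from J→λ we get {λ}. So FIRST(J) = {λ, c, d}.
FIRST(S): from S→J J we get {λ, c, d}; from S→J a J we get {a, c, d}; from S→a G S c we get {a}. So FIRST(S) = {λ, a, c, d}.
FIRST(P): from P→S a d we get {a, c, d}; from P→A d we get {a, c, d}. So FIRST(P) = {a, c, d}.
FIRST(A): from A→S d S S we get {a, c, d}; from A→P G P d we get {a, c, d}; from A→S S c we get {a, c, d}; from A→λ we get {λ}. So FIRST(A) = {λ, a, c, d}.
FIRST(G): from G→A A P we get {a, c, d}; from G→J d S we get {c, d}; from G→A J we get {λ, a, c, d}; from G→λ we get {λ}. So FIRST(G) = {λ, a, c, d}.
FOLLOW(S) includes $ since S is the start symbol.
FOLLOW(G): in S→a G S c, G is followed by S c with FIRST {a, c, d}; in A→P G P d, G is followed by P d with FIRST {a, c, d}. Thus FOLLOW(G) = {a, c, d}.
FOLLOW(P): in A→P G P d (occurrence 1), P is followed by G P d with FIRST {a, c, d}; in A→P G P d (occurrence 2), P is followed by d with FIRST {d}; in G→A A P, the suffix after P is empty, so FOLLOW(P) ⊇ FOLLOW(G) = {a, c, d}. Thus FOLLOW(P) = {a, c, d}.
FOLLOW(A): in P→A d, A is followed by d with FIRST {d}; in G→A A P (occurrence 1), A is followed by A P with FIRST {a, c, d}; in G→A A P (occurrence 2), A is followed by P with FIRST {a, c, d}; in G→A J, A is followed by J with FIRST {λ, c, d}; in G→A J, the suffix after A is nullable, so FOLLOW(A) ⊇ FOLLOW(G) = {a, c, d}. Thus FOLLOW(A) = {a, c, d}.
FOLLOW(S): in S→a G S c, S is followed by c with FIRST {c}; in P→S a d, S is followed by a d with FIRST {a}; in A→S d S S (occurrence 1), S is followed by d S S with FIRST {d}; in A→S d S S (occurrence 2), S is followed by S with FIRST {λ, a, c, d}; in A→S d S S (occurrence 2), the suffix after S is nullable, so FOLLOW(S) ⊇ FOLLOW(A) = {a, c, d}; in A→S d S S (occurrence 3), the suffix after S is empty, so FOLLOW(S) ⊇ FOLLOW(A) = {a, c, d}; in A→S S c (occurrence 1), S is followed by S c with FIRST {a, c, d}; in A→S S c (occurrence 2), S is followed by c with FIRST {c}; in G→J d S, the suffix after S is empty, so FOLLOW(S) ⊇ FOLLOW(G) = {a, c, d}. Thus FOLLOW(S) = {$, a, c, d}.
FOLLOW(J): in S→J J (occurrence 1), J is followed by J with FIRST {λ, c, d}; in S→J J (occurrence 1), the suffix after J is nullable, so FOLLOW(J) ⊇ FOLLOW(S) = {$, a, c, d}; in S→J J (occurrence 2), the suffix after J is empty, so FOLLOW(J) ⊇ FOLLOW(S) = {$, a, c, d}; in S→J a J (occurrence 1), J is followed by a J with FIRST {a}; in S→J a J (occurrence 2), the suffix after J is empty, so FOLLOW(J) ⊇ FOLLOW(S) = {$, a, c, d}; in G→J d S, J is followed by d S with FIRST {d}; in G→A J, the suffix after J is empty, so FOLLOW(J) ⊇ FOLLOW(G) = {a, c, d}. Thus FOLLOW(J) = {$, a, c, d}.

{$, a, c, d}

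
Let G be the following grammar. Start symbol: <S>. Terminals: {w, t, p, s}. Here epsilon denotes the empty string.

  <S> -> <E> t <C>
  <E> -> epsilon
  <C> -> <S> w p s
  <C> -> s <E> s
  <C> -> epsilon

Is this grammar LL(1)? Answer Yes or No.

FIRST(<S>) = {t}
FIRST(<E>) = {epsilon}
FIRST(<C>) = {epsilon, s, t}
FOLLOW(<S>) = {$, w}
FOLLOW(<E>) = {s, t}
FOLLOW(<C>) = {$, w}
Each cell of M receives at most one production.

Yes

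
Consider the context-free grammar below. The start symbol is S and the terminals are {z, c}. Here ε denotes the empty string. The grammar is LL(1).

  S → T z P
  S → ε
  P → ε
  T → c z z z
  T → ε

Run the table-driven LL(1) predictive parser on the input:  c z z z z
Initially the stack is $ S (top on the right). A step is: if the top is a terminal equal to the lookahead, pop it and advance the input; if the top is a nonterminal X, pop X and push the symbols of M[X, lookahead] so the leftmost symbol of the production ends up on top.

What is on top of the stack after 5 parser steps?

z

step 1: stack=$ S  input=c z z z z $  — expand S → T z P
step 2: stack=$ P z T  input=c z z z z $  — expand T → c z z z
step 3: stack=$ P z z z z c  input=c z z z z $  — match c
step 4: stack=$ P z z z z  input=z z z z $  — match z
step 5: stack=$ P z z z  input=z z z $  — match z
Stack after step 5: $ P z z (top = z).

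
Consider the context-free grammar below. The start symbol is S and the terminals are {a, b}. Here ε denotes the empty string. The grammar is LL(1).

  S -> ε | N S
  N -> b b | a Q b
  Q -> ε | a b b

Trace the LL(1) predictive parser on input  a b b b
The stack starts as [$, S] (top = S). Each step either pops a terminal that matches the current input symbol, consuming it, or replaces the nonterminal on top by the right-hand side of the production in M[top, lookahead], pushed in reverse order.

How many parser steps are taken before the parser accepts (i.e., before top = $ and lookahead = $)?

10

      Stack      Input      Action
   1  $ S        a b b b $  expand S -> N S
   2  $ S N      a b b b $  expand N -> a Q b
   3  $ S b Q a  a b b b $  match a
   4  $ S b Q    b b b $    expand Q -> ε
   5  $ S b      b b b $    match b
   6  $ S        b b $      expand S -> N S
   7  $ S N      b b $      expand N -> b b
   8  $ S b b    b b $      match b
   9  $ S b      b $        match b
  10  $ S        $          expand S -> ε
Accept reached after 10 steps.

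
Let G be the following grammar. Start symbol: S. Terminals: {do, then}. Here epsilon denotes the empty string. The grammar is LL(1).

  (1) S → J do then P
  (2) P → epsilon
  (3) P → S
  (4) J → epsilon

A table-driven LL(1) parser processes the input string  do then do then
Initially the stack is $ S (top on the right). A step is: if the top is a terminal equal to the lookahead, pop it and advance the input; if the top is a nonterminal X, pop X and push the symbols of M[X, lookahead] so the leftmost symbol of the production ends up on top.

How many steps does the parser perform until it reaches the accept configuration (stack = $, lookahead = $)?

10

step 1: stack=$ S  input=do then do then $  — expand S → J do then P
step 2: stack=$ P then do J  input=do then do then $  — expand J → epsilon
step 3: stack=$ P then do  input=do then do then $  — match do
step 4: stack=$ P then  input=then do then $  — match then
step 5: stack=$ P  input=do then $  — expand P → S
step 6: stack=$ S  input=do then $  — expand S → J do then P
step 7: stack=$ P then do J  input=do then $  — expand J → epsilon
step 8: stack=$ P then do  input=do then $  — match do
step 9: stack=$ P then  input=then $  — match then
step 10: stack=$ P  input=$  — expand P → epsilon
Accept reached after 10 steps.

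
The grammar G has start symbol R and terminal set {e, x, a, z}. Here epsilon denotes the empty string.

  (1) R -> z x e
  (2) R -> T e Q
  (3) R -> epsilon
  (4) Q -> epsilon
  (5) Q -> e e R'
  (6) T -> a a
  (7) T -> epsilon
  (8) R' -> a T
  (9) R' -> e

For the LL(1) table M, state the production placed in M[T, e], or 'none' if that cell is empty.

FIRST(Q) = {epsilon, e}
FIRST(T) = {epsilon, a}
FIRST(R') = {a, e}
FIRST(R) = {epsilon, a, e, z}  (via T e Q)
FOLLOW(R) includes $ since R is the start symbol.
FOLLOW(R'): in Q->e e R', the suffix after R' is empty, so FOLLOW(R') ⊇ FOLLOW(Q) = {$}. Thus FOLLOW(R') = {$}.
FOLLOW(T): in R->T e Q, T is followed by e Q with FIRST {e}; in R'->a T, the suffix after T is empty, so FOLLOW(T) ⊇ FOLLOW(R') = {$}. Thus FOLLOW(T) = {$, e}.
For T -> a a: FIRST(a a) = {a}, so it goes in M[T, t] for t ∈ {a}.
For T -> epsilon: FIRST(epsilon) = {epsilon}, so it goes in M[T, t] for t ∈ {}; since epsilon ∈ FIRST, also for every t ∈ FOLLOW(T) = {$, e}.

T -> epsilon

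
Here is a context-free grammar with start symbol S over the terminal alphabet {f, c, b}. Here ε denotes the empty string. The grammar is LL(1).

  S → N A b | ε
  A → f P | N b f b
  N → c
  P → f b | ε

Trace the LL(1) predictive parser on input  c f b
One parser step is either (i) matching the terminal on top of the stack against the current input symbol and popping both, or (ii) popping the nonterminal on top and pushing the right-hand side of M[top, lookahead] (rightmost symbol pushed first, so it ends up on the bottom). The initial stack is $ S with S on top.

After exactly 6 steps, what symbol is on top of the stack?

b

step 1: stack=$ S  input=c f b $  — expand S → N A b
step 2: stack=$ b A N  input=c f b $  — expand N → c
step 3: stack=$ b A c  input=c f b $  — match c
step 4: stack=$ b A  input=f b $  — expand A → f P
step 5: stack=$ b P f  input=f b $  — match f
step 6: stack=$ b P  input=b $  — expand P → ε
Stack after step 6: $ b (top = b).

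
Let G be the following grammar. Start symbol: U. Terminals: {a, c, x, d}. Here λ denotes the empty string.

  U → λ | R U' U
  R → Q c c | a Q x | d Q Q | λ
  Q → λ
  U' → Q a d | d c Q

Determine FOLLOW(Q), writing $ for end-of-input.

{$, a, c, d, x}

FIRST(Q) = {λ}
FIRST(R) = {λ, a, c, d}  (via Q c c)
FIRST(U') = {a, d}  (via Q a d)
FIRST(U) = {λ, a, c, d}  (via R U' U)
FOLLOW(U) includes $ since U is the start symbol.
FOLLOW(U): in U→R U' U, the suffix after U is empty (adds nothing new). Thus FOLLOW(U) = {$}.
FOLLOW(R): in U→R U' U, R is followed by U' U with FIRST {a, d}. Thus FOLLOW(R) = {a, d}.
FOLLOW(U'): in U→R U' U, U' is followed by U with FIRST {λ, a, c, d}; in U→R U' U, the suffix after U' is nullable, so FOLLOW(U') ⊇ FOLLOW(U) = {$}. Thus FOLLOW(U') = {$, a, c, d}.
FOLLOW(Q): in R→Q c c, Q is followed by c c with FIRST {c}; in R→a Q x, Q is followed by x with FIRST {x}; in R→d Q Q (occurrence 1), Q is followed by Q with FIRST {λ}; in R→d Q Q (occurrence 1), the suffix after Q is nullable, so FOLLOW(Q) ⊇ FOLLOW(R) = {a, d}; in R→d Q Q (occurrence 2), the suffix after Q is empty, so FOLLOW(Q) ⊇ FOLLOW(R) = {a, d}; in U'→Q a d, Q is followed by a d with FIRST {a}; in U'→d c Q, the suffix after Q is empty, so FOLLOW(Q) ⊇ FOLLOW(U') = {$, a, c, d}. Thus FOLLOW(Q) = {$, a, c, d, x}.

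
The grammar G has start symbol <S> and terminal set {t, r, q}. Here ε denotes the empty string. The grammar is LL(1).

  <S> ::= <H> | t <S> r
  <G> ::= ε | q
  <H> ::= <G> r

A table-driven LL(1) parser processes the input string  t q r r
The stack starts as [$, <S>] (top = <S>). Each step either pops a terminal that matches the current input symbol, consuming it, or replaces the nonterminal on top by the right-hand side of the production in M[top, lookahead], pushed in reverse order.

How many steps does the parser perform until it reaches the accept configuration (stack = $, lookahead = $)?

8

     Stack      Input      Action
  1  $ <S>      t q r r $  expand <S> ::= t <S> r
  2  $ r <S> t  t q r r $  match t
  3  $ r <S>    q r r $    expand <S> ::= <H>
  4  $ r <H>    q r r $    expand <H> ::= <G> r
  5  $ r r <G>  q r r $    expand <G> ::= q
  6  $ r r q    q r r $    match q
  7  $ r r      r r $      match r
  8  $ r        r $        match r
Accept reached after 8 steps.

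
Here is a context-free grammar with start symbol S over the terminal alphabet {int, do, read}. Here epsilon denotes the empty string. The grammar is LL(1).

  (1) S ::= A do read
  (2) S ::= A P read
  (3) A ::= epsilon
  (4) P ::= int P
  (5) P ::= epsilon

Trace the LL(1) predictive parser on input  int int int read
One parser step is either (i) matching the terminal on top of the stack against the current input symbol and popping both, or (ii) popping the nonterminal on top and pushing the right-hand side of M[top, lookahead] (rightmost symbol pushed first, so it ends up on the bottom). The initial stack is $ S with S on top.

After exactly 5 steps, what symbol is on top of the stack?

int

     Stack         Input               Action
  1  $ S           int int int read $  expand S ::= A P read
  2  $ read P A    int int int read $  expand A ::= epsilon
  3  $ read P      int int int read $  expand P ::= int P
  4  $ read P int  int int int read $  match int
  5  $ read P      int int read $      expand P ::= int P
Stack after step 5: $ read P int (top = int).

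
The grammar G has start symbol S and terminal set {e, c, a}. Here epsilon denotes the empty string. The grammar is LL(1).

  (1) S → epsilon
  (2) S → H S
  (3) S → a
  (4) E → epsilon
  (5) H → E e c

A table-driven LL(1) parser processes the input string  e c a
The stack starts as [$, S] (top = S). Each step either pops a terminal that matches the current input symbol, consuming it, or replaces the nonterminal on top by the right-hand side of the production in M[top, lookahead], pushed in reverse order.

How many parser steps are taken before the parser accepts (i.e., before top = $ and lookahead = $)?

step 1: stack=$ S  input=e c a $  — expand S → H S
step 2: stack=$ S H  input=e c a $  — expand H → E e c
step 3: stack=$ S c e E  input=e c a $  — expand E → epsilon
step 4: stack=$ S c e  input=e c a $  — match e
step 5: stack=$ S c  input=c a $  — match c
step 6: stack=$ S  input=a $  — expand S → a
step 7: stack=$ a  input=a $  — match a
Accept reached after 7 steps.

7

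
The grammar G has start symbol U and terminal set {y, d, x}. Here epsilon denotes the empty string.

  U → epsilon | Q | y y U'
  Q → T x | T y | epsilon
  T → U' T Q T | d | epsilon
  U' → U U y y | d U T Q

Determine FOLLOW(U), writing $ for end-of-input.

{$, d, x, y}

FIRST(U) = {epsilon, d, x, y}  (via Q)
FIRST(U') = {d, x, y}  (via U U y y)
FIRST(T) = {epsilon, d, x, y}  (via U' T Q T)
FIRST(Q) = {epsilon, d, x, y}  (via T x, T y)
FOLLOW(U) includes $ since U is the start symbol.
FOLLOW(U): in U'→U U y y (occurrence 1), U is followed by U y y with FIRST {d, x, y}; in U'→U U y y (occurrence 2), U is followed by y y with FIRST {y}; in U'→d U T Q, U is followed by T Q with FIRST {epsilon, d, x, y}; in U'→d U T Q, the suffix after U is nullable, so FOLLOW(U) ⊇ FOLLOW(U') = {$, d, x, y}. Thus FOLLOW(U) = {$, d, x, y}.
FOLLOW(Q): in U→Q, the suffix after Q is empty, so FOLLOW(Q) ⊇ FOLLOW(U) = {$, d, x, y}; in T→U' T Q T, Q is followed by T with FIRST {epsilon, d, x, y}; in T→U' T Q T, the suffix after Q is nullable, so FOLLOW(Q) ⊇ FOLLOW(T) = {$, d, x, y}; in U'→d U T Q, the suffix after Q is empty, so FOLLOW(Q) ⊇ FOLLOW(U') = {$, d, x, y}. Thus FOLLOW(Q) = {$, d, x, y}.
FOLLOW(T): in Q→T x, T is followed by x with FIRST {x}; in Q→T y, T is followed by y with FIRST {y}; in T→U' T Q T (occurrence 1), T is followed by Q T with FIRST {epsilon, d, x, y}; in T→U' T Q T (occurrence 1), the suffix after T is nullable (adds nothing new); in T→U' T Q T (occurrence 2), the suffix after T is empty (adds nothing new); in U'→d U T Q, T is followed by Q with FIRST {epsilon, d, x, y}; in U'→d U T Q, the suffix after T is nullable, so FOLLOW(T) ⊇ FOLLOW(U') = {$, d, x, y}. Thus FOLLOW(T) = {$, d, x, y}.
FOLLOW(U'): in U→y y U', the suffix after U' is empty, so FOLLOW(U') ⊇ FOLLOW(U) = {$, d, x, y}; in T→U' T Q T, U' is followed by T Q T with FIRST {epsilon, d, x, y}; in T→U' T Q T, the suffix after U' is nullable, so FOLLOW(U') ⊇ FOLLOW(T) = {$, d, x, y}. Thus FOLLOW(U') = {$, d, x, y}.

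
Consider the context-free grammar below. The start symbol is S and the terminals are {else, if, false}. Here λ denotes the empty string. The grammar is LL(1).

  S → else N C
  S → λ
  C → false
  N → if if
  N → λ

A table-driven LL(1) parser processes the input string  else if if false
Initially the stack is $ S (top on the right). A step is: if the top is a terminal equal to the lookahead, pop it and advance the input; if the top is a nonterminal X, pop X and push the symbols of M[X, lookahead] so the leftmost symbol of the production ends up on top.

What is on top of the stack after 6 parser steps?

     Stack       Input               Action
  1  $ S         else if if false $  expand S → else N C
  2  $ C N else  else if if false $  match else
  3  $ C N       if if false $       expand N → if if
  4  $ C if if   if if false $       match if
  5  $ C if      if false $          match if
  6  $ C         false $             expand C → false
Stack after step 6: $ false (top = false).

false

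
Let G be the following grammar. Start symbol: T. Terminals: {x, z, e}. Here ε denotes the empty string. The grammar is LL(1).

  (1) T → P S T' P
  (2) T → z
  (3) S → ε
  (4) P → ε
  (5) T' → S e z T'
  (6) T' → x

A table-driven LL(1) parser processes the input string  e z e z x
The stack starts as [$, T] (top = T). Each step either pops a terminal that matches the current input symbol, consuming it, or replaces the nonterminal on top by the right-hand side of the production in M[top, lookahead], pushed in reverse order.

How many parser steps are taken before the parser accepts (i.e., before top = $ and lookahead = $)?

      Stack         Input        Action
   1  $ T           e z e z x $  expand T → P S T' P
   2  $ P T' S P    e z e z x $  expand P → ε
   3  $ P T' S      e z e z x $  expand S → ε
   4  $ P T'        e z e z x $  expand T' → S e z T'
   5  $ P T' z e S  e z e z x $  expand S → ε
   6  $ P T' z e    e z e z x $  match e
   7  $ P T' z      z e z x $    match z
   8  $ P T'        e z x $      expand T' → S e z T'
   9  $ P T' z e S  e z x $      expand S → ε
  10  $ P T' z e    e z x $      match e
  11  $ P T' z      z x $        match z
  12  $ P T'        x $          expand T' → x
  13  $ P x         x $          match x
  14  $ P           $            expand P → ε
Accept reached after 14 steps.

14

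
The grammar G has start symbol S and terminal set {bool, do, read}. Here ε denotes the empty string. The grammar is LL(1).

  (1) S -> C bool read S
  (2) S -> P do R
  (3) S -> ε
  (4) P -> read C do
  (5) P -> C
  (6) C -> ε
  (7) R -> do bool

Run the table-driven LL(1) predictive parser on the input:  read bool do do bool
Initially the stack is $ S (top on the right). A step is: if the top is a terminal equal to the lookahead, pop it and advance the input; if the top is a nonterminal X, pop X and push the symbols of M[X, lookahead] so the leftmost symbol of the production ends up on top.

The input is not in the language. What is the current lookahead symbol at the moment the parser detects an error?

step 1: stack=$ S  input=read bool do do bool $  — expand S -> P do R
step 2: stack=$ R do P  input=read bool do do bool $  — expand P -> read C do
step 3: stack=$ R do do C read  input=read bool do do bool $  — match read
step 4: stack=$ R do do C  input=bool do do bool $  — expand C -> ε
step 5: stack=$ R do do  input=bool do do bool $  — error: top is terminal do but lookahead is bool

bool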